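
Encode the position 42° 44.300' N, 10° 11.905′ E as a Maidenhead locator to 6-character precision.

JN52cr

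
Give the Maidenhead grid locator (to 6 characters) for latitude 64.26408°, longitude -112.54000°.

DP34rg

Shift to the Maidenhead origin (180°W, 90°S): lon 67.4600, lat 154.2641.
Field: lon ⌊67.4600/20⌋ = 3 → D; lat ⌊154.2641/10⌋ = 15 → P.
Square: lon ⌊7.4600/2⌋ = 3; lat ⌊4.2641/1⌋ = 4.
Subsquare: lon ⌊1.4600/0.0833333⌋ = 17 → r; lat ⌊0.2641/0.0416667⌋ = 6 → g.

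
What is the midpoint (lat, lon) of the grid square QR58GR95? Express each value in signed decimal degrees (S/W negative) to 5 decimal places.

88.73125, 150.57917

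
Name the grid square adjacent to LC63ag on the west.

LC53xg

Longitude subsquare a = 0; −1 → -1, wraps to 23 = x, carry into square.
Longitude square 6; −1 → 5.
The latitude characters are unchanged.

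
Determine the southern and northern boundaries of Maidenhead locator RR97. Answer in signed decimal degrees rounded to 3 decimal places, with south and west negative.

87.000, 88.000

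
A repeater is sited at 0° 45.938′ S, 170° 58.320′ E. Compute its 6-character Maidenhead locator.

RI59lf

Shift to the Maidenhead origin (180°W, 90°S): lon 350.9720, lat 89.2344.
Field: 350.9720/20 → 17 → R, 89.2344/10 → 8 → I; chars RI.
Square: 10.9720/2 → 5, 9.2344/1 → 9; chars 59.
Subsquare: 0.9720/0.0833333 → 11 → l, 0.2344/0.0416667 → 5 → f; chars lf.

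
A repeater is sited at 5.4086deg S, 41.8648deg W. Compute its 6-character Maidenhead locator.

GI94bo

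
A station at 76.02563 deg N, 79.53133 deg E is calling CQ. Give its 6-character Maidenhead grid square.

MQ96sa

Offset from 180°W / 90°S: lon 259.5313°, lat 166.0256°.
Field: 259.5313/20 → 12 → M, 166.0256/10 → 16 → Q; chars MQ.
Square: 19.5313/2 → 9, 6.0256/1 → 6; chars 96.
Subsquare: 1.5313/0.0833333 → 18 → s, 0.0256/0.0416667 → 0 → a; chars sa.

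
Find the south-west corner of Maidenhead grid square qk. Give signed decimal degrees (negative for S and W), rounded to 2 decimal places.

10.00, 140.00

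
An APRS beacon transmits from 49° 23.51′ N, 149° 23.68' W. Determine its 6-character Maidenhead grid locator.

BN59hj

Shift to the Maidenhead origin (180°W, 90°S): lon 30.6053, lat 139.3918.
Field: 30.6053/20 → 1 → B, 139.3918/10 → 13 → N; chars BN.
Square: 10.6053/2 → 5, 9.3918/1 → 9; chars 59.
Subsquare: 0.6053/0.0833333 → 7 → h, 0.3918/0.0416667 → 9 → j; chars hj.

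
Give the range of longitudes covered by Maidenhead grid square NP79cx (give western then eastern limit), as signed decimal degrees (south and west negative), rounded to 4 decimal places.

94.1667, 94.2500

Field N=13, P=15: +13·20° lon, +15·10° lat → SW at lon 80°, lat 60°.
Square 7, 9: +7·2° lon, +9·1° lat → SW at lon 94°, lat 69°.
Subsquare c=2, x=23: +2·0.0833333° lon, +23·0.0416667° lat → SW at lon 94.1667°, lat 69.9583°.
Cell spans 0.0833333° lon × 0.0416667° lat.
west 94.1667, east 94.2500.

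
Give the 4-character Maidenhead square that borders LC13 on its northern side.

Latitude square 3; +1 → 4.
The longitude characters are unchanged.

LC14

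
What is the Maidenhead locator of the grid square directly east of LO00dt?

Longitude subsquare d = 3; +1 → 4 = e.
The latitude characters are unchanged.

LO00et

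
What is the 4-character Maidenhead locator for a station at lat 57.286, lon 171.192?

Add 180° to longitude and 90° to latitude: 351.19, 147.29.
Field: lon ⌊351.19/20⌋ = 17 → R; lat ⌊147.29/10⌋ = 14 → O.
Square: lon ⌊11.19/2⌋ = 5; lat ⌊7.29/1⌋ = 7.

RO57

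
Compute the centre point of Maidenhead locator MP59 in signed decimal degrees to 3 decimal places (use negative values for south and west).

69.500, 71.000

Field M=12, P=15: +12·20° lon, +15·10° lat → SW at lon 60°, lat 60°.
Square 5, 9: +5·2° lon, +9·1° lat → SW at lon 70°, lat 69°.
Cell spans 2° lon × 1° lat. Centre is SW corner plus half of each.
latitude 69.500, longitude 71.000.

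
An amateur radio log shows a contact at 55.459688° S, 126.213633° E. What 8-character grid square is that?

PD34cm59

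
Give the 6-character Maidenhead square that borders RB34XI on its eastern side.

RB44ai

Longitude subsquare x = 23; +1 → 24, wraps to 0 = a, carry into square.
Longitude square 3; +1 → 4.
The latitude characters are unchanged.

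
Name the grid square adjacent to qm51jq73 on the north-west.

QM51jq64

Longitude extended square 7; −1 → 6.
Latitude extended square 3; +1 → 4.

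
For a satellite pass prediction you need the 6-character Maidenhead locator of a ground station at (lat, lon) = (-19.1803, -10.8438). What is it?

Shift to the Maidenhead origin (180°W, 90°S): lon 169.1562, lat 70.8197.
Field: lon ⌊169.1562/20⌋ = 8 → I; lat ⌊70.8197/10⌋ = 7 → H.
Square: lon ⌊9.1562/2⌋ = 4; lat ⌊0.8197/1⌋ = 0.
Subsquare: lon ⌊1.1562/0.0833333⌋ = 13 → n; lat ⌊0.8197/0.0416667⌋ = 19 → t.

IH40nt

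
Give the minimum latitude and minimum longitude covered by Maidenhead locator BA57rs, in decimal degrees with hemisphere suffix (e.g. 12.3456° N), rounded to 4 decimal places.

Field B=1, A=0: +1·20° lon, +0·10° lat → SW at lon -160°, lat -90°.
Square 5, 7: +5·2° lon, +7·1° lat → SW at lon -150°, lat -83°.
Subsquare r=17, s=18: +17·0.0833333° lon, +18·0.0416667° lat → SW at lon -148.583°, lat -82.25°.
latitude 82.2500° S, longitude 148.5833° W.

82.2500° S, 148.5833° W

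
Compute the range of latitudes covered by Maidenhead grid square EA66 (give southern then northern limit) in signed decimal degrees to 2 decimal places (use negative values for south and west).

-84.00, -83.00

Field E=4, A=0: +4·20° lon, +0·10° lat → SW at lon -100°, lat -90°.
Square 6, 6: +6·2° lon, +6·1° lat → SW at lon -88°, lat -84°.
Cell spans 2° lon × 1° lat.
south -84.00, north -83.00.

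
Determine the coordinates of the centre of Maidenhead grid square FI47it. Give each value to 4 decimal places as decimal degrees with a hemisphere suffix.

Field F=5, I=8: +5·20° lon, +8·10° lat → SW at lon -80°, lat -10°.
Square 4, 7: +4·2° lon, +7·1° lat → SW at lon -72°, lat -3°.
Subsquare i=8, t=19: +8·0.0833333° lon, +19·0.0416667° lat → SW at lon -71.3333°, lat -2.20833°.
Cell spans 0.0833333° lon × 0.0416667° lat. Centre is SW corner plus half of each.
latitude 2.1875° S, longitude 71.2917° W.

2.1875° S, 71.2917° W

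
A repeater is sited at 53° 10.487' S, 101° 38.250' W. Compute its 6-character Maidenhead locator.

DD96et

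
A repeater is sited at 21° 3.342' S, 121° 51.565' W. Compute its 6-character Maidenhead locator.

CG98bw

Offset from 180°W / 90°S: lon 58.1406°, lat 68.9443°.
Field: lon ⌊58.1406/20⌋ = 2 → C; lat ⌊68.9443/10⌋ = 6 → G.
Square: lon ⌊18.1406/2⌋ = 9; lat ⌊8.9443/1⌋ = 8.
Subsquare: lon ⌊0.1406/0.0833333⌋ = 1 → b; lat ⌊0.9443/0.0416667⌋ = 22 → w.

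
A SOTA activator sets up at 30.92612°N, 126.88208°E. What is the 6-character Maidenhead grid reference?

PM30kw

Offset from 180°W / 90°S: lon 306.8821°, lat 120.9261°.
Field: 306.8821/20 → 15 → P, 120.9261/10 → 12 → M; chars PM.
Square: 6.8821/2 → 3, 0.9261/1 → 0; chars 30.
Subsquare: 0.8821/0.0833333 → 10 → k, 0.9261/0.0416667 → 22 → w; chars kw.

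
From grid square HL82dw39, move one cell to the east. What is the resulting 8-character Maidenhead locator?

HL82dw49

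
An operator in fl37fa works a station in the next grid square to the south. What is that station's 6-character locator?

FL36fx

Latitude subsquare a = 0; −1 → -1, wraps to 23 = x, carry into square.
Latitude square 7; −1 → 6.
The longitude characters are unchanged.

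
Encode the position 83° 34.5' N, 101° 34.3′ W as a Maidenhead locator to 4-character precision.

DR93

Offset from 180°W / 90°S: lon 78.43°, lat 173.57°.
Field: 78.43/20 → 3 → D, 173.57/10 → 17 → R; chars DR.
Square: 18.43/2 → 9, 3.57/1 → 3; chars 93.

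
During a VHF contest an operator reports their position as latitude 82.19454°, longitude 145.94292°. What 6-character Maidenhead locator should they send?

Shift to the Maidenhead origin (180°W, 90°S): lon 325.9429, lat 172.1945.
Field: lon ⌊325.9429/20⌋ = 16 → Q; lat ⌊172.1945/10⌋ = 17 → R.
Square: lon ⌊5.9429/2⌋ = 2; lat ⌊2.1945/1⌋ = 2.
Subsquare: lon ⌊1.9429/0.0833333⌋ = 23 → x; lat ⌊0.1945/0.0416667⌋ = 4 → e.

QR22xe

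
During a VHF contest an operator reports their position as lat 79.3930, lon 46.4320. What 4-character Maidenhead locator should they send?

LQ39

Shift to the Maidenhead origin (180°W, 90°S): lon 226.43, lat 169.39.
Field: lon ⌊226.43/20⌋ = 11 → L; lat ⌊169.39/10⌋ = 16 → Q.
Square: lon ⌊6.43/2⌋ = 3; lat ⌊9.39/1⌋ = 9.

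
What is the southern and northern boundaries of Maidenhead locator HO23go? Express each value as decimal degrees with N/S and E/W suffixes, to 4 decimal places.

53.5833° N, 53.6250° N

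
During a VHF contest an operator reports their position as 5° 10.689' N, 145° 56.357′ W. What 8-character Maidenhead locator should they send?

BJ75ae72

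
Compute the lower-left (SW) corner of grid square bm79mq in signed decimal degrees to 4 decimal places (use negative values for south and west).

Field B=1, M=12: +1·20° lon, +12·10° lat → SW at lon -160°, lat 30°.
Square 7, 9: +7·2° lon, +9·1° lat → SW at lon -146°, lat 39°.
Subsquare m=12, q=16: +12·0.0833333° lon, +16·0.0416667° lat → SW at lon -145°, lat 39.6667°.
latitude 39.6667, longitude -145.0000.

39.6667, -145.0000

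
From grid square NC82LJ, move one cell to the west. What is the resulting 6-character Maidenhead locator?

Longitude subsquare l = 11; −1 → 10 = k.
The latitude characters are unchanged.

NC82kj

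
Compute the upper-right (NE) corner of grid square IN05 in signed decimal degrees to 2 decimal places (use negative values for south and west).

46.00, -18.00

Field I=8, N=13: +8·20° lon, +13·10° lat → SW at lon -20°, lat 40°.
Square 0, 5: +0·2° lon, +5·1° lat → SW at lon -20°, lat 45°.
Cell spans 2° lon × 1° lat. NE corner is SW corner plus one full cell.
latitude 46.00, longitude -18.00.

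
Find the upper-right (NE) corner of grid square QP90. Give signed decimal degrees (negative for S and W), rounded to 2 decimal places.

61.00, 160.00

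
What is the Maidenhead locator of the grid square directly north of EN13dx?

EN14da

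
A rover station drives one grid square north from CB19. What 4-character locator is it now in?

Latitude square 9; +1 → 10, wraps to 0, carry into field.
Latitude field B = 1; +1 → 2 = C.
The longitude characters are unchanged.

CC10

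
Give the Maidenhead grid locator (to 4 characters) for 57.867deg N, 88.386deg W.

Shift to the Maidenhead origin (180°W, 90°S): lon 91.61, lat 147.87.
Field: lon ⌊91.61/20⌋ = 4 → E; lat ⌊147.87/10⌋ = 14 → O.
Square: lon ⌊11.61/2⌋ = 5; lat ⌊7.87/1⌋ = 7.

EO57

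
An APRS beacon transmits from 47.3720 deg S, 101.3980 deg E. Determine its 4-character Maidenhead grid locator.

OE02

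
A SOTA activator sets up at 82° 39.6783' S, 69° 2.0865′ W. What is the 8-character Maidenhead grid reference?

FA57li51

Offset from 180°W / 90°S: lon 110.96523°, lat 7.33870°.
Field (20°×10°, letters A–R): 110.96523/20 → 5 → F, 7.33870/10 → 0 → A; chars FA.
Square (2°×1°, digits 0–9): 10.96523/2 → 5, 7.33870/1 → 7; chars 57.
Subsquare (5′×2.5′, letters a–x): 0.96523/0.0833333 → 11 → l, 0.33870/0.0416667 → 8 → i; chars li.
Extended square (30″×15″, digits 0–9): 0.04856/0.00833333 → 5, 0.00536/0.00416667 → 1; chars 51.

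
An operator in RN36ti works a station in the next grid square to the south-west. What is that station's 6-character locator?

RN36sh

Longitude subsquare t = 19; −1 → 18 = s.
Latitude subsquare i = 8; −1 → 7 = h.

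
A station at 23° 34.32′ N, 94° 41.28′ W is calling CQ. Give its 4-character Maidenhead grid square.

Offset from 180°W / 90°S: lon 85.31°, lat 113.57°.
Field (20°×10°, letters A–R): 85.31/20 → 4 → E, 113.57/10 → 11 → L; chars EL.
Square (2°×1°, digits 0–9): 5.31/2 → 2, 3.57/1 → 3; chars 23.

EL23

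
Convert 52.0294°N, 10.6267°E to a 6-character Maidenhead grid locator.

JO52ha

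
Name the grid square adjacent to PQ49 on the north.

PR40

Latitude square 9; +1 → 10, wraps to 0, carry into field.
Latitude field Q = 16; +1 → 17 = R.
The longitude characters are unchanged.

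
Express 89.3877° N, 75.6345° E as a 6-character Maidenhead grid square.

Add 180° to longitude and 90° to latitude: 255.6345, 179.3877.
Field: lon ⌊255.6345/20⌋ = 12 → M; lat ⌊179.3877/10⌋ = 17 → R.
Square: lon ⌊15.6345/2⌋ = 7; lat ⌊9.3877/1⌋ = 9.
Subsquare: lon ⌊1.6345/0.0833333⌋ = 19 → t; lat ⌊0.3877/0.0416667⌋ = 9 → j.

MR79tj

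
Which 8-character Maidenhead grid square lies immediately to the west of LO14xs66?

Longitude extended square 6; −1 → 5.
The latitude characters are unchanged.

LO14xs56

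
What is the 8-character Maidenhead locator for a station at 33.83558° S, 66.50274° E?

MF36gd09

Offset from 180°W / 90°S: lon 246.50274°, lat 56.16442°.
Field: lon ⌊246.50274/20⌋ = 12 → M; lat ⌊56.16442/10⌋ = 5 → F.
Square: lon ⌊6.50274/2⌋ = 3; lat ⌊6.16442/1⌋ = 6.
Subsquare: lon ⌊0.50274/0.0833333⌋ = 6 → g; lat ⌊0.16442/0.0416667⌋ = 3 → d.
Extended square: lon ⌊0.00274/0.00833333⌋ = 0; lat ⌊0.03942/0.00416667⌋ = 9.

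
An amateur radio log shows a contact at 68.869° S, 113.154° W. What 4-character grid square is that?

Offset from 180°W / 90°S: lon 66.85°, lat 21.13°.
Field: lon ⌊66.85/20⌋ = 3 → D; lat ⌊21.13/10⌋ = 2 → C.
Square: lon ⌊6.85/2⌋ = 3; lat ⌊1.13/1⌋ = 1.

DC31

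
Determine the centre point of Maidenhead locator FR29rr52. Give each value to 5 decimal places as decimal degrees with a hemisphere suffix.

89.71875° N, 74.53750° W

Field F=5, R=17: +5·20° lon, +17·10° lat → SW at lon -80°, lat 80°.
Square 2, 9: +2·2° lon, +9·1° lat → SW at lon -76°, lat 89°.
Subsquare r=17, r=17: +17·0.0833333° lon, +17·0.0416667° lat → SW at lon -74.5833°, lat 89.7083°.
Extended square 5, 2: +5·0.00833333° lon, +2·0.00416667° lat → SW at lon -74.5417°, lat 89.7167°.
Cell spans 0.00833333° lon × 0.00416667° lat. Centre is SW corner plus half of each.
latitude 89.71875° N, longitude 74.53750° W.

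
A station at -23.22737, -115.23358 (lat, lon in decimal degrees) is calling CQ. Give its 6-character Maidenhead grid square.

DG26js

Offset from 180°W / 90°S: lon 64.7664°, lat 66.7726°.
Field: lon ⌊64.7664/20⌋ = 3 → D; lat ⌊66.7726/10⌋ = 6 → G.
Square: lon ⌊4.7664/2⌋ = 2; lat ⌊6.7726/1⌋ = 6.
Subsquare: lon ⌊0.7664/0.0833333⌋ = 9 → j; lat ⌊0.7726/0.0416667⌋ = 18 → s.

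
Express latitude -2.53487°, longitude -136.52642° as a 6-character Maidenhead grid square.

Offset from 180°W / 90°S: lon 43.4736°, lat 87.4651°.
Field: 43.4736/20 → 2 → C, 87.4651/10 → 8 → I; chars CI.
Square: 3.4736/2 → 1, 7.4651/1 → 7; chars 17.
Subsquare: 1.4736/0.0833333 → 17 → r, 0.4651/0.0416667 → 11 → l; chars rl.

CI17rl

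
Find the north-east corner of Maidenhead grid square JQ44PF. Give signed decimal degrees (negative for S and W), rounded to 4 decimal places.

74.2500, 9.3333

Field J=9, Q=16: +9·20° lon, +16·10° lat → SW at lon 0°, lat 70°.
Square 4, 4: +4·2° lon, +4·1° lat → SW at lon 8°, lat 74°.
Subsquare p=15, f=5: +15·0.0833333° lon, +5·0.0416667° lat → SW at lon 9.25°, lat 74.2083°.
Cell spans 0.0833333° lon × 0.0416667° lat. NE corner is SW corner plus one full cell.
latitude 74.2500, longitude 9.3333.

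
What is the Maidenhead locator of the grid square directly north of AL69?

AM60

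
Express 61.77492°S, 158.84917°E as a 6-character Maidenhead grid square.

QC98kf

Offset from 180°W / 90°S: lon 338.8492°, lat 28.2251°.
Field: lon ⌊338.8492/20⌋ = 16 → Q; lat ⌊28.2251/10⌋ = 2 → C.
Square: lon ⌊18.8492/2⌋ = 9; lat ⌊8.2251/1⌋ = 8.
Subsquare: lon ⌊0.8492/0.0833333⌋ = 10 → k; lat ⌊0.2251/0.0416667⌋ = 5 → f.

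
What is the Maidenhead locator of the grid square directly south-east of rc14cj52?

RC14cj61

Longitude extended square 5; +1 → 6.
Latitude extended square 2; −1 → 1.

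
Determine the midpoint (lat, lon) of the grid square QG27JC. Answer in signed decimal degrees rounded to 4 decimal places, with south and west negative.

-22.8958, 144.7917

Field Q=16, G=6: +16·20° lon, +6·10° lat → SW at lon 140°, lat -30°.
Square 2, 7: +2·2° lon, +7·1° lat → SW at lon 144°, lat -23°.
Subsquare j=9, c=2: +9·0.0833333° lon, +2·0.0416667° lat → SW at lon 144.75°, lat -22.9167°.
Cell spans 0.0833333° lon × 0.0416667° lat. Centre is SW corner plus half of each.
latitude -22.8958, longitude 144.7917.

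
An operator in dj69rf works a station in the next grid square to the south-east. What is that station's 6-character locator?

DJ69se

Longitude subsquare r = 17; +1 → 18 = s.
Latitude subsquare f = 5; −1 → 4 = e.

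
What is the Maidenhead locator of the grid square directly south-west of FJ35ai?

FJ25xh

Longitude subsquare a = 0; −1 → -1, wraps to 23 = x, carry into square.
Longitude square 3; −1 → 2.
Latitude subsquare i = 8; −1 → 7 = h.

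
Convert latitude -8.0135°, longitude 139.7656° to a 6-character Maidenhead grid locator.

Add 180° to longitude and 90° to latitude: 319.7656, 81.9865.
Field: lon ⌊319.7656/20⌋ = 15 → P; lat ⌊81.9865/10⌋ = 8 → I.
Square: lon ⌊19.7656/2⌋ = 9; lat ⌊1.9865/1⌋ = 1.
Subsquare: lon ⌊1.7656/0.0833333⌋ = 21 → v; lat ⌊0.9865/0.0416667⌋ = 23 → x.

PI91vx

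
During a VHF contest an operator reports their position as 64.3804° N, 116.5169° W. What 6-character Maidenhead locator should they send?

DP14rj

Shift to the Maidenhead origin (180°W, 90°S): lon 63.4831, lat 154.3804.
Field: 63.4831/20 → 3 → D, 154.3804/10 → 15 → P; chars DP.
Square: 3.4831/2 → 1, 4.3804/1 → 4; chars 14.
Subsquare: 1.4831/0.0833333 → 17 → r, 0.3804/0.0416667 → 9 → j; chars rj.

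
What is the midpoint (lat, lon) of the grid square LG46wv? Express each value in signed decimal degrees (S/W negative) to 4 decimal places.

-23.1042, 49.8750

Field L=11, G=6: +11·20° lon, +6·10° lat → SW at lon 40°, lat -30°.
Square 4, 6: +4·2° lon, +6·1° lat → SW at lon 48°, lat -24°.
Subsquare w=22, v=21: +22·0.0833333° lon, +21·0.0416667° lat → SW at lon 49.8333°, lat -23.125°.
Cell spans 0.0833333° lon × 0.0416667° lat. Centre is SW corner plus half of each.
latitude -23.1042, longitude 49.8750.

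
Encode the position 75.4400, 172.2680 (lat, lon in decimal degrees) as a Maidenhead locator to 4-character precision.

RQ65

Add 180° to longitude and 90° to latitude: 352.27, 165.44.
Field: lon ⌊352.27/20⌋ = 17 → R; lat ⌊165.44/10⌋ = 16 → Q.
Square: lon ⌊12.27/2⌋ = 6; lat ⌊5.44/1⌋ = 5.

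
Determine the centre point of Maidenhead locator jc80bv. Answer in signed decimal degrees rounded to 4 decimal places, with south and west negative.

-69.1042, 16.1250

Field J=9, C=2: +9·20° lon, +2·10° lat → SW at lon 0°, lat -70°.
Square 8, 0: +8·2° lon, +0·1° lat → SW at lon 16°, lat -70°.
Subsquare b=1, v=21: +1·0.0833333° lon, +21·0.0416667° lat → SW at lon 16.0833°, lat -69.125°.
Cell spans 0.0833333° lon × 0.0416667° lat. Centre is SW corner plus half of each.
latitude -69.1042, longitude 16.1250.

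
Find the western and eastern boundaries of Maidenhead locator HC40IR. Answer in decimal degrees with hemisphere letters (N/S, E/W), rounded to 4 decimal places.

Field H=7, C=2: +7·20° lon, +2·10° lat → SW at lon -40°, lat -70°.
Square 4, 0: +4·2° lon, +0·1° lat → SW at lon -32°, lat -70°.
Subsquare i=8, r=17: +8·0.0833333° lon, +17·0.0416667° lat → SW at lon -31.3333°, lat -69.2917°.
Cell spans 0.0833333° lon × 0.0416667° lat.
west 31.3333° W, east 31.2500° W.

31.3333° W, 31.2500° W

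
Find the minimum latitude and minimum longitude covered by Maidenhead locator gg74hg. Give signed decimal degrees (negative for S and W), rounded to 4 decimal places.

-25.7500, -45.4167

Field G=6, G=6: +6·20° lon, +6·10° lat → SW at lon -60°, lat -30°.
Square 7, 4: +7·2° lon, +4·1° lat → SW at lon -46°, lat -26°.
Subsquare h=7, g=6: +7·0.0833333° lon, +6·0.0416667° lat → SW at lon -45.4167°, lat -25.75°.
latitude -25.7500, longitude -45.4167.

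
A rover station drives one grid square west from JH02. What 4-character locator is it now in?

IH92

Longitude square 0; −1 → -1, wraps to 9, carry into field.
Longitude field J = 9; −1 → 8 = I.
The latitude characters are unchanged.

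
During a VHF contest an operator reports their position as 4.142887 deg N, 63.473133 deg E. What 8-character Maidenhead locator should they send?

MJ14rd64

Shift to the Maidenhead origin (180°W, 90°S): lon 243.47313, lat 94.14289.
Field: 243.47313/20 → 12 → M, 94.14289/10 → 9 → J; chars MJ.
Square: 3.47313/2 → 1, 4.14289/1 → 4; chars 14.
Subsquare: 1.47313/0.0833333 → 17 → r, 0.14289/0.0416667 → 3 → d; chars rd.
Extended square: 0.05647/0.00833333 → 6, 0.01789/0.00416667 → 4; chars 64.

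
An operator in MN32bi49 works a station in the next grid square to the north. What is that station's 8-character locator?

MN32bj40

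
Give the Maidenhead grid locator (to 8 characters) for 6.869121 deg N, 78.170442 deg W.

FJ06vu98

Offset from 180°W / 90°S: lon 101.82956°, lat 96.86912°.
Field: 101.82956/20 → 5 → F, 96.86912/10 → 9 → J; chars FJ.
Square: 1.82956/2 → 0, 6.86912/1 → 6; chars 06.
Subsquare: 1.82956/0.0833333 → 21 → v, 0.86912/0.0416667 → 20 → u; chars vu.
Extended square: 0.07956/0.00833333 → 9, 0.03579/0.00416667 → 8; chars 98.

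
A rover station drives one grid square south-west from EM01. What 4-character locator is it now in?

Longitude square 0; −1 → -1, wraps to 9, carry into field.
Longitude field E = 4; −1 → 3 = D.
Latitude square 1; −1 → 0.

DM90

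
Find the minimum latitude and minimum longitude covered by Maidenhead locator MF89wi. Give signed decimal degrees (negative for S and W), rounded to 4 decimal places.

Field M=12, F=5: +12·20° lon, +5·10° lat → SW at lon 60°, lat -40°.
Square 8, 9: +8·2° lon, +9·1° lat → SW at lon 76°, lat -31°.
Subsquare w=22, i=8: +22·0.0833333° lon, +8·0.0416667° lat → SW at lon 77.8333°, lat -30.6667°.
latitude -30.6667, longitude 77.8333.

-30.6667, 77.8333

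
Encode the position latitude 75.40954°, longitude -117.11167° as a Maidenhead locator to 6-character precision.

DQ15kj

Shift to the Maidenhead origin (180°W, 90°S): lon 62.8883, lat 165.4095.
Field: 62.8883/20 → 3 → D, 165.4095/10 → 16 → Q; chars DQ.
Square: 2.8883/2 → 1, 5.4095/1 → 5; chars 15.
Subsquare: 0.8883/0.0833333 → 10 → k, 0.4095/0.0416667 → 9 → j; chars kj.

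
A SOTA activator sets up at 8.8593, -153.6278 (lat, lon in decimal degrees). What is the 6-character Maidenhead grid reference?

BJ38eu

Offset from 180°W / 90°S: lon 26.3722°, lat 98.8593°.
Field (20°×10°, letters A–R): 26.3722/20 → 1 → B, 98.8593/10 → 9 → J; chars BJ.
Square (2°×1°, digits 0–9): 6.3722/2 → 3, 8.8593/1 → 8; chars 38.
Subsquare (5′×2.5′, letters a–x): 0.3722/0.0833333 → 4 → e, 0.8593/0.0416667 → 20 → u; chars eu.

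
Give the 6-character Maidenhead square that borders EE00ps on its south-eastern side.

Longitude subsquare p = 15; +1 → 16 = q.
Latitude subsquare s = 18; −1 → 17 = r.

EE00qr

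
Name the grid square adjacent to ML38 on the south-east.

ML47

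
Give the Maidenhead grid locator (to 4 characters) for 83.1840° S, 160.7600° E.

RA06

Offset from 180°W / 90°S: lon 340.76°, lat 6.82°.
Field: lon ⌊340.76/20⌋ = 17 → R; lat ⌊6.82/10⌋ = 0 → A.
Square: lon ⌊0.76/2⌋ = 0; lat ⌊6.82/1⌋ = 6.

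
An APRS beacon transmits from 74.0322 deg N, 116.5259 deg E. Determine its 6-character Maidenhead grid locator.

Shift to the Maidenhead origin (180°W, 90°S): lon 296.5259, lat 164.0322.
Field: 296.5259/20 → 14 → O, 164.0322/10 → 16 → Q; chars OQ.
Square: 16.5259/2 → 8, 4.0322/1 → 4; chars 84.
Subsquare: 0.5259/0.0833333 → 6 → g, 0.0322/0.0416667 → 0 → a; chars ga.

OQ84ga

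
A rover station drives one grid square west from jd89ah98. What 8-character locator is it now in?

JD89ah88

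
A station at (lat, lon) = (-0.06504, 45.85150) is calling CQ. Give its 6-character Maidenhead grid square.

LI29ww

Offset from 180°W / 90°S: lon 225.8515°, lat 89.9350°.
Field (20°×10°, letters A–R): lon ⌊225.8515/20⌋ = 11 → L; lat ⌊89.9350/10⌋ = 8 → I.
Square (2°×1°, digits 0–9): lon ⌊5.8515/2⌋ = 2; lat ⌊9.9350/1⌋ = 9.
Subsquare (5′×2.5′, letters a–x): lon ⌊1.8515/0.0833333⌋ = 22 → w; lat ⌊0.9350/0.0416667⌋ = 22 → w.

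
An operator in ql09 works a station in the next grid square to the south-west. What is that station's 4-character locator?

Longitude square 0; −1 → -1, wraps to 9, carry into field.
Longitude field Q = 16; −1 → 15 = P.
Latitude square 9; −1 → 8.

PL98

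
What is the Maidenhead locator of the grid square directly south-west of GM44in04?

Longitude extended square 0; −1 → -1, wraps to 9, carry into subsquare.
Longitude subsquare i = 8; −1 → 7 = h.
Latitude extended square 4; −1 → 3.

GM44hn93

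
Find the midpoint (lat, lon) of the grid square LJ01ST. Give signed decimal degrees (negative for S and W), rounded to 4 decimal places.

1.8125, 41.5417

Field L=11, J=9: +11·20° lon, +9·10° lat → SW at lon 40°, lat 0°.
Square 0, 1: +0·2° lon, +1·1° lat → SW at lon 40°, lat 1°.
Subsquare s=18, t=19: +18·0.0833333° lon, +19·0.0416667° lat → SW at lon 41.5°, lat 1.79167°.
Cell spans 0.0833333° lon × 0.0416667° lat. Centre is SW corner plus half of each.
latitude 1.8125, longitude 41.5417.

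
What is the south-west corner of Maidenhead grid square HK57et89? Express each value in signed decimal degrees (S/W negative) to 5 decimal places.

17.82917, -29.60000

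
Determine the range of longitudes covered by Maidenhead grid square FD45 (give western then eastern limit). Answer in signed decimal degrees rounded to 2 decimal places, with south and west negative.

-72.00, -70.00

Field F=5, D=3: +5·20° lon, +3·10° lat → SW at lon -80°, lat -60°.
Square 4, 5: +4·2° lon, +5·1° lat → SW at lon -72°, lat -55°.
Cell spans 2° lon × 1° lat.
west -72.00, east -70.00.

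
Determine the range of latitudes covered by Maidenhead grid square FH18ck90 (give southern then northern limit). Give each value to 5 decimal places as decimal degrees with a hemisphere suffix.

Field F=5, H=7: +5·20° lon, +7·10° lat → SW at lon -80°, lat -20°.
Square 1, 8: +1·2° lon, +8·1° lat → SW at lon -78°, lat -12°.
Subsquare c=2, k=10: +2·0.0833333° lon, +10·0.0416667° lat → SW at lon -77.8333°, lat -11.5833°.
Extended square 9, 0: +9·0.00833333° lon, +0·0.00416667° lat → SW at lon -77.7583°, lat -11.5833°.
Cell spans 0.00833333° lon × 0.00416667° lat.
south 11.58333° S, north 11.57917° S.

11.58333° S, 11.57917° S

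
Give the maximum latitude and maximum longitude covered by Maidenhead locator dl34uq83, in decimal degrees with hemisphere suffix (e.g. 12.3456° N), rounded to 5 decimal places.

24.68333° N, 112.25833° W

Field D=3, L=11: +3·20° lon, +11·10° lat → SW at lon -120°, lat 20°.
Square 3, 4: +3·2° lon, +4·1° lat → SW at lon -114°, lat 24°.
Subsquare u=20, q=16: +20·0.0833333° lon, +16·0.0416667° lat → SW at lon -112.333°, lat 24.6667°.
Extended square 8, 3: +8·0.00833333° lon, +3·0.00416667° lat → SW at lon -112.267°, lat 24.6792°.
Cell spans 0.00833333° lon × 0.00416667° lat. NE corner is SW corner plus one full cell.
latitude 24.68333° N, longitude 112.25833° W.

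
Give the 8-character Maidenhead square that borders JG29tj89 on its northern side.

Latitude extended square 9; +1 → 10, wraps to 0, carry into subsquare.
Latitude subsquare j = 9; +1 → 10 = k.
The longitude characters are unchanged.

JG29tk80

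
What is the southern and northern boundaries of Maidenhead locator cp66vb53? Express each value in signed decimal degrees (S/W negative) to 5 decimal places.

Field C=2, P=15: +2·20° lon, +15·10° lat → SW at lon -140°, lat 60°.
Square 6, 6: +6·2° lon, +6·1° lat → SW at lon -128°, lat 66°.
Subsquare v=21, b=1: +21·0.0833333° lon, +1·0.0416667° lat → SW at lon -126.25°, lat 66.0417°.
Extended square 5, 3: +5·0.00833333° lon, +3·0.00416667° lat → SW at lon -126.208°, lat 66.0542°.
Cell spans 0.00833333° lon × 0.00416667° lat.
south 66.05417, north 66.05833.

66.05417, 66.05833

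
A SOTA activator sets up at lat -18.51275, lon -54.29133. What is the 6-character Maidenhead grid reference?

GH21ul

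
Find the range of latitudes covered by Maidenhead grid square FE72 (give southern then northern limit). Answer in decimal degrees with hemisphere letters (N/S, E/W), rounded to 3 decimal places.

Field F=5, E=4: +5·20° lon, +4·10° lat → SW at lon -80°, lat -50°.
Square 7, 2: +7·2° lon, +2·1° lat → SW at lon -66°, lat -48°.
Cell spans 2° lon × 1° lat.
south 48.000° S, north 47.000° S.

48.000° S, 47.000° S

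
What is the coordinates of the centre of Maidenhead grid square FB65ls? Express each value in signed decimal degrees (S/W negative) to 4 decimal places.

Field F=5, B=1: +5·20° lon, +1·10° lat → SW at lon -80°, lat -80°.
Square 6, 5: +6·2° lon, +5·1° lat → SW at lon -68°, lat -75°.
Subsquare l=11, s=18: +11·0.0833333° lon, +18·0.0416667° lat → SW at lon -67.0833°, lat -74.25°.
Cell spans 0.0833333° lon × 0.0416667° lat. Centre is SW corner plus half of each.
latitude -74.2292, longitude -67.0417.

-74.2292, -67.0417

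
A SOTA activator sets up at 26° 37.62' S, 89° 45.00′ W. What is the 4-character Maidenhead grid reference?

Offset from 180°W / 90°S: lon 90.25°, lat 63.37°.
Field: 90.25/20 → 4 → E, 63.37/10 → 6 → G; chars EG.
Square: 10.25/2 → 5, 3.37/1 → 3; chars 53.

EG53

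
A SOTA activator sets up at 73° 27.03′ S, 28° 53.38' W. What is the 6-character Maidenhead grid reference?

Offset from 180°W / 90°S: lon 151.1103°, lat 16.5495°.
Field (20°×10°, letters A–R): lon ⌊151.1103/20⌋ = 7 → H; lat ⌊16.5495/10⌋ = 1 → B.
Square (2°×1°, digits 0–9): lon ⌊11.1103/2⌋ = 5; lat ⌊6.5495/1⌋ = 6.
Subsquare (5′×2.5′, letters a–x): lon ⌊1.1103/0.0833333⌋ = 13 → n; lat ⌊0.5495/0.0416667⌋ = 13 → n.

HB56nn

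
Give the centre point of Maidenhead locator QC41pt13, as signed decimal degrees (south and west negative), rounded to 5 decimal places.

-68.19375, 149.26250

Field Q=16, C=2: +16·20° lon, +2·10° lat → SW at lon 140°, lat -70°.
Square 4, 1: +4·2° lon, +1·1° lat → SW at lon 148°, lat -69°.
Subsquare p=15, t=19: +15·0.0833333° lon, +19·0.0416667° lat → SW at lon 149.25°, lat -68.2083°.
Extended square 1, 3: +1·0.00833333° lon, +3·0.00416667° lat → SW at lon 149.258°, lat -68.1958°.
Cell spans 0.00833333° lon × 0.00416667° lat. Centre is SW corner plus half of each.
latitude -68.19375, longitude 149.26250.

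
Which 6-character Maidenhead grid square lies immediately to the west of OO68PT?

OO68ot

Longitude subsquare p = 15; −1 → 14 = o.
The latitude characters are unchanged.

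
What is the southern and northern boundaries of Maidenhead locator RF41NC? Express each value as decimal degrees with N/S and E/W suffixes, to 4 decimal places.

38.9167° S, 38.8750° S

Field R=17, F=5: +17·20° lon, +5·10° lat → SW at lon 160°, lat -40°.
Square 4, 1: +4·2° lon, +1·1° lat → SW at lon 168°, lat -39°.
Subsquare n=13, c=2: +13·0.0833333° lon, +2·0.0416667° lat → SW at lon 169.083°, lat -38.9167°.
Cell spans 0.0833333° lon × 0.0416667° lat.
south 38.9167° S, north 38.8750° S.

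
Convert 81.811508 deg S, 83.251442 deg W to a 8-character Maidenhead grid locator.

Shift to the Maidenhead origin (180°W, 90°S): lon 96.74856, lat 8.18849.
Field: 96.74856/20 → 4 → E, 8.18849/10 → 0 → A; chars EA.
Square: 16.74856/2 → 8, 8.18849/1 → 8; chars 88.
Subsquare: 0.74856/0.0833333 → 8 → i, 0.18849/0.0416667 → 4 → e; chars ie.
Extended square: 0.08189/0.00833333 → 9, 0.02183/0.00416667 → 5; chars 95.

EA88ie95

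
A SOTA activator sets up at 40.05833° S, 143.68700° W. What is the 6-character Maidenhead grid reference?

BE89dw

Shift to the Maidenhead origin (180°W, 90°S): lon 36.3130, lat 49.9417.
Field (20°×10°, letters A–R): lon ⌊36.3130/20⌋ = 1 → B; lat ⌊49.9417/10⌋ = 4 → E.
Square (2°×1°, digits 0–9): lon ⌊16.3130/2⌋ = 8; lat ⌊9.9417/1⌋ = 9.
Subsquare (5′×2.5′, letters a–x): lon ⌊0.3130/0.0833333⌋ = 3 → d; lat ⌊0.9417/0.0416667⌋ = 22 → w.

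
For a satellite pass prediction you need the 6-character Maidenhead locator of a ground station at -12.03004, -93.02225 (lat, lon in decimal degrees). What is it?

EH37lx

Shift to the Maidenhead origin (180°W, 90°S): lon 86.9778, lat 77.9700.
Field: 86.9778/20 → 4 → E, 77.9700/10 → 7 → H; chars EH.
Square: 6.9778/2 → 3, 7.9700/1 → 7; chars 37.
Subsquare: 0.9778/0.0833333 → 11 → l, 0.9700/0.0416667 → 23 → x; chars lx.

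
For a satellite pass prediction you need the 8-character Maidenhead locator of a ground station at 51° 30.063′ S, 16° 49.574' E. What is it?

Offset from 180°W / 90°S: lon 196.82623°, lat 38.49895°.
Field (20°×10°, letters A–R): lon ⌊196.82623/20⌋ = 9 → J; lat ⌊38.49895/10⌋ = 3 → D.
Square (2°×1°, digits 0–9): lon ⌊16.82623/2⌋ = 8; lat ⌊8.49895/1⌋ = 8.
Subsquare (5′×2.5′, letters a–x): lon ⌊0.82623/0.0833333⌋ = 9 → j; lat ⌊0.49895/0.0416667⌋ = 11 → l.
Extended square (30″×15″, digits 0–9): lon ⌊0.07623/0.00833333⌋ = 9; lat ⌊0.04062/0.00416667⌋ = 9.

JD88jl99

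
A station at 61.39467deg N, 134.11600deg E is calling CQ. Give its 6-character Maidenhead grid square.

PP71bj

Offset from 180°W / 90°S: lon 314.1160°, lat 151.3947°.
Field (20°×10°, letters A–R): 314.1160/20 → 15 → P, 151.3947/10 → 15 → P; chars PP.
Square (2°×1°, digits 0–9): 14.1160/2 → 7, 1.3947/1 → 1; chars 71.
Subsquare (5′×2.5′, letters a–x): 0.1160/0.0833333 → 1 → b, 0.3947/0.0416667 → 9 → j; chars bj.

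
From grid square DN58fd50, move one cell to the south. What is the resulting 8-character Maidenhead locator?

DN58fc59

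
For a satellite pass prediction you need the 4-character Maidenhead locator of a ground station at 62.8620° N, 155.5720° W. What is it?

BP22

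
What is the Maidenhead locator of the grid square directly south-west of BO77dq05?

BO77cq94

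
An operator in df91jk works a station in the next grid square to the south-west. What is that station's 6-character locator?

DF91ij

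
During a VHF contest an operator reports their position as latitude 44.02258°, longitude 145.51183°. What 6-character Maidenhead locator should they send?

QN24sa

Shift to the Maidenhead origin (180°W, 90°S): lon 325.5118, lat 134.0226.
Field (20°×10°, letters A–R): lon ⌊325.5118/20⌋ = 16 → Q; lat ⌊134.0226/10⌋ = 13 → N.
Square (2°×1°, digits 0–9): lon ⌊5.5118/2⌋ = 2; lat ⌊4.0226/1⌋ = 4.
Subsquare (5′×2.5′, letters a–x): lon ⌊1.5118/0.0833333⌋ = 18 → s; lat ⌊0.0226/0.0416667⌋ = 0 → a.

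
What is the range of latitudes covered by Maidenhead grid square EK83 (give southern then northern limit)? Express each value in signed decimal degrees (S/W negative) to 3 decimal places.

13.000, 14.000

Field E=4, K=10: +4·20° lon, +10·10° lat → SW at lon -100°, lat 10°.
Square 8, 3: +8·2° lon, +3·1° lat → SW at lon -84°, lat 13°.
Cell spans 2° lon × 1° lat.
south 13.000, north 14.000.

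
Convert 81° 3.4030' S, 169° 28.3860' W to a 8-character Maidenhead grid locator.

Shift to the Maidenhead origin (180°W, 90°S): lon 10.52690, lat 8.94328.
Field: lon ⌊10.52690/20⌋ = 0 → A; lat ⌊8.94328/10⌋ = 0 → A.
Square: lon ⌊10.52690/2⌋ = 5; lat ⌊8.94328/1⌋ = 8.
Subsquare: lon ⌊0.52690/0.0833333⌋ = 6 → g; lat ⌊0.94328/0.0416667⌋ = 22 → w.
Extended square: lon ⌊0.02690/0.00833333⌋ = 3; lat ⌊0.02662/0.00416667⌋ = 6.

AA58gw36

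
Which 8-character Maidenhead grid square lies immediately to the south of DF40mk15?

Latitude extended square 5; −1 → 4.
The longitude characters are unchanged.

DF40mk14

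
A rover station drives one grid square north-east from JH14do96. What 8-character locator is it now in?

JH14eo07

Longitude extended square 9; +1 → 10, wraps to 0, carry into subsquare.
Longitude subsquare d = 3; +1 → 4 = e.
Latitude extended square 6; +1 → 7.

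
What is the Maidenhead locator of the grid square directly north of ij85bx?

Latitude subsquare x = 23; +1 → 24, wraps to 0 = a, carry into square.
Latitude square 5; +1 → 6.
The longitude characters are unchanged.

IJ86ba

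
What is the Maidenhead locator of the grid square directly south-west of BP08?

AP97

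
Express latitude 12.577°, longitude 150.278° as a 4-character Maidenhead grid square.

Offset from 180°W / 90°S: lon 330.28°, lat 102.58°.
Field: 330.28/20 → 16 → Q, 102.58/10 → 10 → K; chars QK.
Square: 10.28/2 → 5, 2.58/1 → 2; chars 52.

QK52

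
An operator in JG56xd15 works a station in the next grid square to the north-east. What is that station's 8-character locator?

JG56xd26

Longitude extended square 1; +1 → 2.
Latitude extended square 5; +1 → 6.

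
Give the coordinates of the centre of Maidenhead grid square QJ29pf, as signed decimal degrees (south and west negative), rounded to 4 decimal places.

Field Q=16, J=9: +16·20° lon, +9·10° lat → SW at lon 140°, lat 0°.
Square 2, 9: +2·2° lon, +9·1° lat → SW at lon 144°, lat 9°.
Subsquare p=15, f=5: +15·0.0833333° lon, +5·0.0416667° lat → SW at lon 145.25°, lat 9.20833°.
Cell spans 0.0833333° lon × 0.0416667° lat. Centre is SW corner plus half of each.
latitude 9.2292, longitude 145.2917.

9.2292, 145.2917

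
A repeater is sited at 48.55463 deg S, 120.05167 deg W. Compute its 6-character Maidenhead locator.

CE91xk

Add 180° to longitude and 90° to latitude: 59.9483, 41.4454.
Field: 59.9483/20 → 2 → C, 41.4454/10 → 4 → E; chars CE.
Square: 19.9483/2 → 9, 1.4454/1 → 1; chars 91.
Subsquare: 1.9483/0.0833333 → 23 → x, 0.4454/0.0416667 → 10 → k; chars xk.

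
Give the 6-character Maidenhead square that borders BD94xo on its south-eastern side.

CD04an

Longitude subsquare x = 23; +1 → 24, wraps to 0 = a, carry into square.
Longitude square 9; +1 → 10, wraps to 0, carry into field.
Longitude field B = 1; +1 → 2 = C.
Latitude subsquare o = 14; −1 → 13 = n.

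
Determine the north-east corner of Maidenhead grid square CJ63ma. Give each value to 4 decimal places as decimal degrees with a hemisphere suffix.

3.0417° N, 126.9167° W

Field C=2, J=9: +2·20° lon, +9·10° lat → SW at lon -140°, lat 0°.
Square 6, 3: +6·2° lon, +3·1° lat → SW at lon -128°, lat 3°.
Subsquare m=12, a=0: +12·0.0833333° lon, +0·0.0416667° lat → SW at lon -127°, lat 3°.
Cell spans 0.0833333° lon × 0.0416667° lat. NE corner is SW corner plus one full cell.
latitude 3.0417° N, longitude 126.9167° W.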